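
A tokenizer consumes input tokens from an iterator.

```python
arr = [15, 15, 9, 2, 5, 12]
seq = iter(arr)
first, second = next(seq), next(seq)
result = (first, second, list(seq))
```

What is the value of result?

Step 1: Create iterator over [15, 15, 9, 2, 5, 12].
Step 2: first = 15, second = 15.
Step 3: Remaining elements: [9, 2, 5, 12].
Therefore result = (15, 15, [9, 2, 5, 12]).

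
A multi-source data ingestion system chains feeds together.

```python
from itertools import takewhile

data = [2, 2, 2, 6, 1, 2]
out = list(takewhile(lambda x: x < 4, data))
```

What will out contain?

Step 1: takewhile stops at first element >= 4:
  2 < 4: take
  2 < 4: take
  2 < 4: take
  6 >= 4: stop
Therefore out = [2, 2, 2].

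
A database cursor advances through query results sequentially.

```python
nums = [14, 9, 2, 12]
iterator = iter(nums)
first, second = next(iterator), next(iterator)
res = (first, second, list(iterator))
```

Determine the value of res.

Step 1: Create iterator over [14, 9, 2, 12].
Step 2: first = 14, second = 9.
Step 3: Remaining elements: [2, 12].
Therefore res = (14, 9, [2, 12]).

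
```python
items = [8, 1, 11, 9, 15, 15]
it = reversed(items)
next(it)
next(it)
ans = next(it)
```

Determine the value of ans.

Step 1: reversed([8, 1, 11, 9, 15, 15]) gives iterator: [15, 15, 9, 11, 1, 8].
Step 2: First next() = 15, second next() = 15.
Step 3: Third next() = 9.
Therefore ans = 9.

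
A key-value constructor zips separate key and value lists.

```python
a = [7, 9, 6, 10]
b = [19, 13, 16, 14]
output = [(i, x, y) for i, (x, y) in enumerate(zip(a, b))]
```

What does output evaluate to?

Step 1: enumerate(zip(a, b)) gives index with paired elements:
  i=0: (7, 19)
  i=1: (9, 13)
  i=2: (6, 16)
  i=3: (10, 14)
Therefore output = [(0, 7, 19), (1, 9, 13), (2, 6, 16), (3, 10, 14)].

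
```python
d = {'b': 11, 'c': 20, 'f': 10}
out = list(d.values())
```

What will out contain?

Step 1: d.values() returns the dictionary values in insertion order.
Therefore out = [11, 20, 10].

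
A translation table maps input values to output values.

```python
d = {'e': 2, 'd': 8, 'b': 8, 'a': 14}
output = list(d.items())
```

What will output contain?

Step 1: d.items() returns (key, value) pairs in insertion order.
Therefore output = [('e', 2), ('d', 8), ('b', 8), ('a', 14)].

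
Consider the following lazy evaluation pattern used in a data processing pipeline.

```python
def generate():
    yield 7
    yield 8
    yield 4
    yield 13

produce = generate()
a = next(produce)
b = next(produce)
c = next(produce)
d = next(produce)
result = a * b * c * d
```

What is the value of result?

Step 1: Create generator and consume all values:
  a = next(produce) = 7
  b = next(produce) = 8
  c = next(produce) = 4
  d = next(produce) = 13
Step 2: result = 7 * 8 * 4 * 13 = 2912.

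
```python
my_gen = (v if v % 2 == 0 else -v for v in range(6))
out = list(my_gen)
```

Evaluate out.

Step 1: For each v in range(6), yield v if even, else -v:
  v=0: even, yield 0
  v=1: odd, yield -1
  v=2: even, yield 2
  v=3: odd, yield -3
  v=4: even, yield 4
  v=5: odd, yield -5
Therefore out = [0, -1, 2, -3, 4, -5].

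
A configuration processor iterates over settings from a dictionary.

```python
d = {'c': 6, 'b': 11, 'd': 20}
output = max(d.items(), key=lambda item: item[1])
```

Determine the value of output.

Step 1: Find item with maximum value:
  ('c', 6)
  ('b', 11)
  ('d', 20)
Step 2: Maximum value is 20 at key 'd'.
Therefore output = ('d', 20).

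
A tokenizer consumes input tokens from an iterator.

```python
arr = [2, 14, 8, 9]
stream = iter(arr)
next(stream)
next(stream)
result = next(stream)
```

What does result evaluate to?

Step 1: Create iterator over [2, 14, 8, 9].
Step 2: next() consumes 2.
Step 3: next() consumes 14.
Step 4: next() returns 8.
Therefore result = 8.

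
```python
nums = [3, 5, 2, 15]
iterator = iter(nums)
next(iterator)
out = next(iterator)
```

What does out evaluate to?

Step 1: Create iterator over [3, 5, 2, 15].
Step 2: next() consumes 3.
Step 3: next() returns 5.
Therefore out = 5.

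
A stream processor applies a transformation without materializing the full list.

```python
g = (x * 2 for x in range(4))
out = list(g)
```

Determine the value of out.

Step 1: For each x in range(4), compute x*2:
  x=0: 0*2 = 0
  x=1: 1*2 = 2
  x=2: 2*2 = 4
  x=3: 3*2 = 6
Therefore out = [0, 2, 4, 6].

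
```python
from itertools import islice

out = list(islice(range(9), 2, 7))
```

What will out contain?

Step 1: islice(range(9), 2, 7) takes elements at indices [2, 7).
Step 2: Elements: [2, 3, 4, 5, 6].
Therefore out = [2, 3, 4, 5, 6].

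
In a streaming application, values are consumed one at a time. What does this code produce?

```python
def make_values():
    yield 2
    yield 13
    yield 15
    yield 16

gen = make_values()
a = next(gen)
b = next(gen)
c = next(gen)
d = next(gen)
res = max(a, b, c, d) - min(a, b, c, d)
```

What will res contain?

Step 1: Create generator and consume all values:
  a = next(gen) = 2
  b = next(gen) = 13
  c = next(gen) = 15
  d = next(gen) = 16
Step 2: max = 16, min = 2, res = 16 - 2 = 14.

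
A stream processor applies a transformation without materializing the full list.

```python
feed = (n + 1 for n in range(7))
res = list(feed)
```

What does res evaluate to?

Step 1: For each n in range(7), compute n+1:
  n=0: 0+1 = 1
  n=1: 1+1 = 2
  n=2: 2+1 = 3
  n=3: 3+1 = 4
  n=4: 4+1 = 5
  n=5: 5+1 = 6
  n=6: 6+1 = 7
Therefore res = [1, 2, 3, 4, 5, 6, 7].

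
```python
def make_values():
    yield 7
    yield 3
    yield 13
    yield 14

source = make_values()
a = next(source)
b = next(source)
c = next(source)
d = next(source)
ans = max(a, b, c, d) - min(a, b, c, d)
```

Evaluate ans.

Step 1: Create generator and consume all values:
  a = next(source) = 7
  b = next(source) = 3
  c = next(source) = 13
  d = next(source) = 14
Step 2: max = 14, min = 3, ans = 14 - 3 = 11.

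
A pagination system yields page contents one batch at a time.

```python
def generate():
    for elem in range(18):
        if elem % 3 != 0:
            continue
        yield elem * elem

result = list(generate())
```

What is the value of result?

Step 1: Only yield elem**2 when elem is divisible by 3:
  elem=0: 0 % 3 == 0, yield 0**2 = 0
  elem=3: 3 % 3 == 0, yield 3**2 = 9
  elem=6: 6 % 3 == 0, yield 6**2 = 36
  elem=9: 9 % 3 == 0, yield 9**2 = 81
  elem=12: 12 % 3 == 0, yield 12**2 = 144
  elem=15: 15 % 3 == 0, yield 15**2 = 225
Therefore result = [0, 9, 36, 81, 144, 225].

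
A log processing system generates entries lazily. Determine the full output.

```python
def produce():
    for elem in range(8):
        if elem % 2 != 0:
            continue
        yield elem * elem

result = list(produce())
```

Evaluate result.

Step 1: Only yield elem**2 when elem is divisible by 2:
  elem=0: 0 % 2 == 0, yield 0**2 = 0
  elem=2: 2 % 2 == 0, yield 2**2 = 4
  elem=4: 4 % 2 == 0, yield 4**2 = 16
  elem=6: 6 % 2 == 0, yield 6**2 = 36
Therefore result = [0, 4, 16, 36].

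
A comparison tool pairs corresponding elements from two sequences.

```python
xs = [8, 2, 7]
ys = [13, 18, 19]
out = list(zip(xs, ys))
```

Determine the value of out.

Step 1: zip pairs elements at same index:
  Index 0: (8, 13)
  Index 1: (2, 18)
  Index 2: (7, 19)
Therefore out = [(8, 13), (2, 18), (7, 19)].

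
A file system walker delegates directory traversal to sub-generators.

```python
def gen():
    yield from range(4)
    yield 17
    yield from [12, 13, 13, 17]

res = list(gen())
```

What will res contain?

Step 1: Trace yields in order:
  yield 0
  yield 1
  yield 2
  yield 3
  yield 17
  yield 12
  yield 13
  yield 13
  yield 17
Therefore res = [0, 1, 2, 3, 17, 12, 13, 13, 17].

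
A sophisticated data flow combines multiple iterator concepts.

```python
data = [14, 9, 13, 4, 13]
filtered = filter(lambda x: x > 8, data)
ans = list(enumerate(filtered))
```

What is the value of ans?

Step 1: Filter [14, 9, 13, 4, 13] for > 8: [14, 9, 13, 13].
Step 2: enumerate re-indexes from 0: [(0, 14), (1, 9), (2, 13), (3, 13)].
Therefore ans = [(0, 14), (1, 9), (2, 13), (3, 13)].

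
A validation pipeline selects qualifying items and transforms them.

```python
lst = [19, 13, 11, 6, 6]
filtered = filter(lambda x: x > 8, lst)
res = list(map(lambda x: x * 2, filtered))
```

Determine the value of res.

Step 1: Filter lst for elements > 8:
  19: kept
  13: kept
  11: kept
  6: removed
  6: removed
Step 2: Map x * 2 on filtered [19, 13, 11]:
  19 -> 38
  13 -> 26
  11 -> 22
Therefore res = [38, 26, 22].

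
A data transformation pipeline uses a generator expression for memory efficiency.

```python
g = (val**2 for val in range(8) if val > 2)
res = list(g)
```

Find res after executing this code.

Step 1: For range(8), keep val > 2, then square:
  val=0: 0 <= 2, excluded
  val=1: 1 <= 2, excluded
  val=2: 2 <= 2, excluded
  val=3: 3 > 2, yield 3**2 = 9
  val=4: 4 > 2, yield 4**2 = 16
  val=5: 5 > 2, yield 5**2 = 25
  val=6: 6 > 2, yield 6**2 = 36
  val=7: 7 > 2, yield 7**2 = 49
Therefore res = [9, 16, 25, 36, 49].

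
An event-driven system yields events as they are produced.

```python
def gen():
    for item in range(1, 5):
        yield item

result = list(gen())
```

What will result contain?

Step 1: The generator yields each value from range(1, 5).
Step 2: list() consumes all yields: [1, 2, 3, 4].
Therefore result = [1, 2, 3, 4].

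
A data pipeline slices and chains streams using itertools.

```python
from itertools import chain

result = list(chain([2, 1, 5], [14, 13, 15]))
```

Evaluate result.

Step 1: chain() concatenates iterables: [2, 1, 5] + [14, 13, 15].
Therefore result = [2, 1, 5, 14, 13, 15].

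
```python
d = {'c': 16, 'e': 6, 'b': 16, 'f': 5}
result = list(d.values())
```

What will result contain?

Step 1: d.values() returns the dictionary values in insertion order.
Therefore result = [16, 6, 16, 5].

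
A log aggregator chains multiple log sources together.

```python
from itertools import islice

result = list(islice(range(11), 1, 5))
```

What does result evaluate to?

Step 1: islice(range(11), 1, 5) takes elements at indices [1, 5).
Step 2: Elements: [1, 2, 3, 4].
Therefore result = [1, 2, 3, 4].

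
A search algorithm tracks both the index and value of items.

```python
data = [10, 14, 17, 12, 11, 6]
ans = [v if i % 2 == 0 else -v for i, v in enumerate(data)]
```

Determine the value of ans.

Step 1: For each (i, v), keep v if i is even, negate if odd:
  i=0 (even): keep 10
  i=1 (odd): negate to -14
  i=2 (even): keep 17
  i=3 (odd): negate to -12
  i=4 (even): keep 11
  i=5 (odd): negate to -6
Therefore ans = [10, -14, 17, -12, 11, -6].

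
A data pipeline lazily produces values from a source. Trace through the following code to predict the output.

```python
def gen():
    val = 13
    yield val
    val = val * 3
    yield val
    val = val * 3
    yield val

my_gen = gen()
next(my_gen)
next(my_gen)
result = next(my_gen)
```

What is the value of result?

Step 1: Trace through generator execution:
  Yield 1: val starts at 13, yield 13
  Yield 2: val = 13 * 3 = 39, yield 39
  Yield 3: val = 39 * 3 = 117, yield 117
Step 2: First next() gets 13, second next() gets the second value, third next() yields 117.
Therefore result = 117.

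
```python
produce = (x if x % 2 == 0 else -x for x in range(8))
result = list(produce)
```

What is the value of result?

Step 1: For each x in range(8), yield x if even, else -x:
  x=0: even, yield 0
  x=1: odd, yield -1
  x=2: even, yield 2
  x=3: odd, yield -3
  x=4: even, yield 4
  x=5: odd, yield -5
  x=6: even, yield 6
  x=7: odd, yield -7
Therefore result = [0, -1, 2, -3, 4, -5, 6, -7].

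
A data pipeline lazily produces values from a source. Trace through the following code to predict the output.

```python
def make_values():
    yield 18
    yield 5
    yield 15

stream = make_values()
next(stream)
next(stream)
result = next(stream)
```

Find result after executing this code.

Step 1: make_values() creates a generator.
Step 2: next(stream) yields 18 (consumed and discarded).
Step 3: next(stream) yields 5 (consumed and discarded).
Step 4: next(stream) yields 15, assigned to result.
Therefore result = 15.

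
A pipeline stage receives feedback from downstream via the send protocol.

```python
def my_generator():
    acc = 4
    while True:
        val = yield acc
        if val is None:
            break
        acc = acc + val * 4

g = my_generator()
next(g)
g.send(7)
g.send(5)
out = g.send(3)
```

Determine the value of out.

Step 1: next() -> yield acc=4.
Step 2: send(7) -> val=7, acc = 4 + 7*4 = 32, yield 32.
Step 3: send(5) -> val=5, acc = 32 + 5*4 = 52, yield 52.
Step 4: send(3) -> val=3, acc = 52 + 3*4 = 64, yield 64.
Therefore out = 64.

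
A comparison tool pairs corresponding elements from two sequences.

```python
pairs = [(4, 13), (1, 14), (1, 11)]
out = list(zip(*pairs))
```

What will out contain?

Step 1: zip(*pairs) transposes: unzips [(4, 13), (1, 14), (1, 11)] into separate sequences.
Step 2: First elements: (4, 1, 1), second elements: (13, 14, 11).
Therefore out = [(4, 1, 1), (13, 14, 11)].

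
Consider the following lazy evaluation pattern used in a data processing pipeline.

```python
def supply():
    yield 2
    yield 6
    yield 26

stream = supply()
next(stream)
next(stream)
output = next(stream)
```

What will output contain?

Step 1: supply() creates a generator.
Step 2: next(stream) yields 2 (consumed and discarded).
Step 3: next(stream) yields 6 (consumed and discarded).
Step 4: next(stream) yields 26, assigned to output.
Therefore output = 26.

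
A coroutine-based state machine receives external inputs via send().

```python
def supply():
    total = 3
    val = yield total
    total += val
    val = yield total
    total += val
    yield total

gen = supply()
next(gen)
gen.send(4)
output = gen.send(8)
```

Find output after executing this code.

Step 1: next() -> yield total=3.
Step 2: send(4) -> val=4, total = 3+4 = 7, yield 7.
Step 3: send(8) -> val=8, total = 7+8 = 15, yield 15.
Therefore output = 15.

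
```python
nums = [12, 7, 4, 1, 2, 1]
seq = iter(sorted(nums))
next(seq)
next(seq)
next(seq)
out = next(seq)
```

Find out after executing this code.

Step 1: sorted([12, 7, 4, 1, 2, 1]) = [1, 1, 2, 4, 7, 12].
Step 2: Create iterator and skip 3 elements.
Step 3: next() returns 4.
Therefore out = 4.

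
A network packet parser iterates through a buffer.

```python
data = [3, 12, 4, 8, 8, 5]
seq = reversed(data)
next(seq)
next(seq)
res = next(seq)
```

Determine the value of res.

Step 1: reversed([3, 12, 4, 8, 8, 5]) gives iterator: [5, 8, 8, 4, 12, 3].
Step 2: First next() = 5, second next() = 8.
Step 3: Third next() = 8.
Therefore res = 8.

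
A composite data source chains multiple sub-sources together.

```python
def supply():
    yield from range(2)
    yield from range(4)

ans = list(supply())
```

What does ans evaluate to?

Step 1: Trace yields in order:
  yield 0
  yield 1
  yield 0
  yield 1
  yield 2
  yield 3
Therefore ans = [0, 1, 0, 1, 2, 3].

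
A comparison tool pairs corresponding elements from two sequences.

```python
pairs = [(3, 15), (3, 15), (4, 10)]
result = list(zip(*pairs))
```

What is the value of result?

Step 1: zip(*pairs) transposes: unzips [(3, 15), (3, 15), (4, 10)] into separate sequences.
Step 2: First elements: (3, 3, 4), second elements: (15, 15, 10).
Therefore result = [(3, 3, 4), (15, 15, 10)].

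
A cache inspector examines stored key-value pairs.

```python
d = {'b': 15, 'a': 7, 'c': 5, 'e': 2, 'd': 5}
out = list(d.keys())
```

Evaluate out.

Step 1: d.keys() returns the dictionary keys in insertion order.
Therefore out = ['b', 'a', 'c', 'e', 'd'].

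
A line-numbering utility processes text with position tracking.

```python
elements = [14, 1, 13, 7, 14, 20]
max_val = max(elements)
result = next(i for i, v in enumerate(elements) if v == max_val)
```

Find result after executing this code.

Step 1: max([14, 1, 13, 7, 14, 20]) = 20.
Step 2: Find first index where value == 20:
  Index 0: 14 != 20
  Index 1: 1 != 20
  Index 2: 13 != 20
  Index 3: 7 != 20
  Index 4: 14 != 20
  Index 5: 20 == 20, found!
Therefore result = 5.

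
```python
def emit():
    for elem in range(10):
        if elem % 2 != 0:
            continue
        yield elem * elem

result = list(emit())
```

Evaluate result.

Step 1: Only yield elem**2 when elem is divisible by 2:
  elem=0: 0 % 2 == 0, yield 0**2 = 0
  elem=2: 2 % 2 == 0, yield 2**2 = 4
  elem=4: 4 % 2 == 0, yield 4**2 = 16
  elem=6: 6 % 2 == 0, yield 6**2 = 36
  elem=8: 8 % 2 == 0, yield 8**2 = 64
Therefore result = [0, 4, 16, 36, 64].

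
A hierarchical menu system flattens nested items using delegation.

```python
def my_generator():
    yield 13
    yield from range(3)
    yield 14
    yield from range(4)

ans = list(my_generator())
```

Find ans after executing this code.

Step 1: Trace yields in order:
  yield 13
  yield 0
  yield 1
  yield 2
  yield 14
  yield 0
  yield 1
  yield 2
  yield 3
Therefore ans = [13, 0, 1, 2, 14, 0, 1, 2, 3].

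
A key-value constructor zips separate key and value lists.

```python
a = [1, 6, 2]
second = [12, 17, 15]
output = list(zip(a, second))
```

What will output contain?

Step 1: zip pairs elements at same index:
  Index 0: (1, 12)
  Index 1: (6, 17)
  Index 2: (2, 15)
Therefore output = [(1, 12), (6, 17), (2, 15)].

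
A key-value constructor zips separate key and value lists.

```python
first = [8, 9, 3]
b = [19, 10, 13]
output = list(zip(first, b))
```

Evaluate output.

Step 1: zip pairs elements at same index:
  Index 0: (8, 19)
  Index 1: (9, 10)
  Index 2: (3, 13)
Therefore output = [(8, 19), (9, 10), (3, 13)].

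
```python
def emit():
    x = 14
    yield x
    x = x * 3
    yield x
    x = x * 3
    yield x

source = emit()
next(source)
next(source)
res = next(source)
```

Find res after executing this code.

Step 1: Trace through generator execution:
  Yield 1: x starts at 14, yield 14
  Yield 2: x = 14 * 3 = 42, yield 42
  Yield 3: x = 42 * 3 = 126, yield 126
Step 2: First next() gets 14, second next() gets the second value, third next() yields 126.
Therefore res = 126.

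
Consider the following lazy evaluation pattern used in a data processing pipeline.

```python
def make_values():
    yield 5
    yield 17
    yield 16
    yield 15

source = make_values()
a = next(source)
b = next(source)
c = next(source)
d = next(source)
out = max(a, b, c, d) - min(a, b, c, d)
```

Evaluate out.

Step 1: Create generator and consume all values:
  a = next(source) = 5
  b = next(source) = 17
  c = next(source) = 16
  d = next(source) = 15
Step 2: max = 17, min = 5, out = 17 - 5 = 12.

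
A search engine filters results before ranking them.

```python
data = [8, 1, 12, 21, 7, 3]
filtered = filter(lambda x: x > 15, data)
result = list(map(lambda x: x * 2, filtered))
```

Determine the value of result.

Step 1: Filter data for elements > 15:
  8: removed
  1: removed
  12: removed
  21: kept
  7: removed
  3: removed
Step 2: Map x * 2 on filtered [21]:
  21 -> 42
Therefore result = [42].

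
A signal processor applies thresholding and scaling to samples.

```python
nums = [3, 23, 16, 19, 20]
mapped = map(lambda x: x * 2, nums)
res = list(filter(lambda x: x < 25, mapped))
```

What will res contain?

Step 1: Map x * 2:
  3 -> 6
  23 -> 46
  16 -> 32
  19 -> 38
  20 -> 40
Step 2: Filter for < 25:
  6: kept
  46: removed
  32: removed
  38: removed
  40: removed
Therefore res = [6].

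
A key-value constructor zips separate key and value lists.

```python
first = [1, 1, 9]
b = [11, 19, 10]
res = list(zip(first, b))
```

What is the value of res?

Step 1: zip pairs elements at same index:
  Index 0: (1, 11)
  Index 1: (1, 19)
  Index 2: (9, 10)
Therefore res = [(1, 11), (1, 19), (9, 10)].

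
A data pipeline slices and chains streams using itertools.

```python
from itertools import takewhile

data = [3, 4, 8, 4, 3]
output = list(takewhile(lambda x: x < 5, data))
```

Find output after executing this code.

Step 1: takewhile stops at first element >= 5:
  3 < 5: take
  4 < 5: take
  8 >= 5: stop
Therefore output = [3, 4].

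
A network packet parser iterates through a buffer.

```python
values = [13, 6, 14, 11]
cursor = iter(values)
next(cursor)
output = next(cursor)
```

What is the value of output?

Step 1: Create iterator over [13, 6, 14, 11].
Step 2: next() consumes 13.
Step 3: next() returns 6.
Therefore output = 6.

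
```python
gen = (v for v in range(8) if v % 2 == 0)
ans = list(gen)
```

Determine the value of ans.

Step 1: Filter range(8) keeping only even values:
  v=0: even, included
  v=1: odd, excluded
  v=2: even, included
  v=3: odd, excluded
  v=4: even, included
  v=5: odd, excluded
  v=6: even, included
  v=7: odd, excluded
Therefore ans = [0, 2, 4, 6].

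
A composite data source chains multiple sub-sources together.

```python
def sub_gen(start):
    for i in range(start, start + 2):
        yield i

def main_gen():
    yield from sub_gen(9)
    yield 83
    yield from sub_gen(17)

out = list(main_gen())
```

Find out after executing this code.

Step 1: main_gen() delegates to sub_gen(9):
  yield 9
  yield 10
Step 2: yield 83
Step 3: Delegates to sub_gen(17):
  yield 17
  yield 18
Therefore out = [9, 10, 83, 17, 18].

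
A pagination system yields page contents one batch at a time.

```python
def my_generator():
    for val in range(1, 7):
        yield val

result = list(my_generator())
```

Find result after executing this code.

Step 1: The generator yields each value from range(1, 7).
Step 2: list() consumes all yields: [1, 2, 3, 4, 5, 6].
Therefore result = [1, 2, 3, 4, 5, 6].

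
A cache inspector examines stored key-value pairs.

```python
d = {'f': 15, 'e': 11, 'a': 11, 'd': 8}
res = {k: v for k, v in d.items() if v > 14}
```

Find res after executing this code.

Step 1: Filter items where value > 14:
  'f': 15 > 14: kept
  'e': 11 <= 14: removed
  'a': 11 <= 14: removed
  'd': 8 <= 14: removed
Therefore res = {'f': 15}.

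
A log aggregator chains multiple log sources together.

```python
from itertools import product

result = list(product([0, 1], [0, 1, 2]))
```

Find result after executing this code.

Step 1: product([0, 1], [0, 1, 2]) gives all pairs:
  (0, 0)
  (0, 1)
  (0, 2)
  (1, 0)
  (1, 1)
  (1, 2)
Therefore result = [(0, 0), (0, 1), (0, 2), (1, 0), (1, 1), (1, 2)].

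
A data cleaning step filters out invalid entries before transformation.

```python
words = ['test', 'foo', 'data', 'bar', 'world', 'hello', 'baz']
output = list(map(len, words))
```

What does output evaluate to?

Step 1: Map len() to each word:
  'test' -> 4
  'foo' -> 3
  'data' -> 4
  'bar' -> 3
  'world' -> 5
  'hello' -> 5
  'baz' -> 3
Therefore output = [4, 3, 4, 3, 5, 5, 3].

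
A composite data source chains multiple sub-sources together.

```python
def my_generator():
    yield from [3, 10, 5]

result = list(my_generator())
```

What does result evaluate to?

Step 1: yield from delegates to the iterable, yielding each element.
Step 2: Collected values: [3, 10, 5].
Therefore result = [3, 10, 5].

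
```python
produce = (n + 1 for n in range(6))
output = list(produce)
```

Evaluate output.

Step 1: For each n in range(6), compute n+1:
  n=0: 0+1 = 1
  n=1: 1+1 = 2
  n=2: 2+1 = 3
  n=3: 3+1 = 4
  n=4: 4+1 = 5
  n=5: 5+1 = 6
Therefore output = [1, 2, 3, 4, 5, 6].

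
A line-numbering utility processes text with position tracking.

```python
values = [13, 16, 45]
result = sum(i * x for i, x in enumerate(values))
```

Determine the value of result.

Step 1: Compute i * x for each (i, x) in enumerate([13, 16, 45]):
  i=0, x=13: 0*13 = 0
  i=1, x=16: 1*16 = 16
  i=2, x=45: 2*45 = 90
Step 2: sum = 0 + 16 + 90 = 106.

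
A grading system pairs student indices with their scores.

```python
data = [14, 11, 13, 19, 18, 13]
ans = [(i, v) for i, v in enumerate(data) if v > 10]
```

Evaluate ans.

Step 1: Filter enumerate([14, 11, 13, 19, 18, 13]) keeping v > 10:
  (0, 14): 14 > 10, included
  (1, 11): 11 > 10, included
  (2, 13): 13 > 10, included
  (3, 19): 19 > 10, included
  (4, 18): 18 > 10, included
  (5, 13): 13 > 10, included
Therefore ans = [(0, 14), (1, 11), (2, 13), (3, 19), (4, 18), (5, 13)].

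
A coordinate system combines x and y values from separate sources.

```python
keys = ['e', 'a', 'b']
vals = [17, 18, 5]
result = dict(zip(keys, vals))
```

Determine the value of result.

Step 1: zip pairs keys with values:
  'e' -> 17
  'a' -> 18
  'b' -> 5
Therefore result = {'e': 17, 'a': 18, 'b': 5}.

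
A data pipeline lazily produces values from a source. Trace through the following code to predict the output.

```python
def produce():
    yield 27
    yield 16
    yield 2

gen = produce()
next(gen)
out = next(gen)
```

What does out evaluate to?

Step 1: produce() creates a generator.
Step 2: next(gen) yields 27 (consumed and discarded).
Step 3: next(gen) yields 16, assigned to out.
Therefore out = 16.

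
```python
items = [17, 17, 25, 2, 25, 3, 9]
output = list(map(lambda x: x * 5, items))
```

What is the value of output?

Step 1: Apply lambda x: x * 5 to each element:
  17 -> 85
  17 -> 85
  25 -> 125
  2 -> 10
  25 -> 125
  3 -> 15
  9 -> 45
Therefore output = [85, 85, 125, 10, 125, 15, 45].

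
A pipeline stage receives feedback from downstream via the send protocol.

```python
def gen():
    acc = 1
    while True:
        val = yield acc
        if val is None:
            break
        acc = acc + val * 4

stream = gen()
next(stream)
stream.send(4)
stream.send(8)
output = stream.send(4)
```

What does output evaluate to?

Step 1: next() -> yield acc=1.
Step 2: send(4) -> val=4, acc = 1 + 4*4 = 17, yield 17.
Step 3: send(8) -> val=8, acc = 17 + 8*4 = 49, yield 49.
Step 4: send(4) -> val=4, acc = 49 + 4*4 = 65, yield 65.
Therefore output = 65.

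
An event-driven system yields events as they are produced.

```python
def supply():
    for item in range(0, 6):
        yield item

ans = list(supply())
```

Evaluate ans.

Step 1: The generator yields each value from range(0, 6).
Step 2: list() consumes all yields: [0, 1, 2, 3, 4, 5].
Therefore ans = [0, 1, 2, 3, 4, 5].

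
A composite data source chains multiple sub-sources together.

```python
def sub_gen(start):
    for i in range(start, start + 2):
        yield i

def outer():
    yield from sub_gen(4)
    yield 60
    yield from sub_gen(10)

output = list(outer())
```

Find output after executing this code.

Step 1: outer() delegates to sub_gen(4):
  yield 4
  yield 5
Step 2: yield 60
Step 3: Delegates to sub_gen(10):
  yield 10
  yield 11
Therefore output = [4, 5, 60, 10, 11].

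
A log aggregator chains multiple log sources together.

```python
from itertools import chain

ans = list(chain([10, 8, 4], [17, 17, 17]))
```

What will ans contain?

Step 1: chain() concatenates iterables: [10, 8, 4] + [17, 17, 17].
Therefore ans = [10, 8, 4, 17, 17, 17].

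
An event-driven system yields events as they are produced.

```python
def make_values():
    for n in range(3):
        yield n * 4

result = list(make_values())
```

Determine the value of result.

Step 1: For each n in range(3), yield n * 4:
  n=0: yield 0 * 4 = 0
  n=1: yield 1 * 4 = 4
  n=2: yield 2 * 4 = 8
Therefore result = [0, 4, 8].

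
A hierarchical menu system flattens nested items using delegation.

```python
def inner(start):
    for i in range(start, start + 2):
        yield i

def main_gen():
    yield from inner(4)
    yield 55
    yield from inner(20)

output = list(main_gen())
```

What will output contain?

Step 1: main_gen() delegates to inner(4):
  yield 4
  yield 5
Step 2: yield 55
Step 3: Delegates to inner(20):
  yield 20
  yield 21
Therefore output = [4, 5, 55, 20, 21].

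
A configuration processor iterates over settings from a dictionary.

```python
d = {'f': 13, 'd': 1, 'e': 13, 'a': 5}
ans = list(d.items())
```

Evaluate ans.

Step 1: d.items() returns (key, value) pairs in insertion order.
Therefore ans = [('f', 13), ('d', 1), ('e', 13), ('a', 5)].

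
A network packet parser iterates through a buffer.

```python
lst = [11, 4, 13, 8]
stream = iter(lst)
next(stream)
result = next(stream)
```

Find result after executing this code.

Step 1: Create iterator over [11, 4, 13, 8].
Step 2: next() consumes 11.
Step 3: next() returns 4.
Therefore result = 4.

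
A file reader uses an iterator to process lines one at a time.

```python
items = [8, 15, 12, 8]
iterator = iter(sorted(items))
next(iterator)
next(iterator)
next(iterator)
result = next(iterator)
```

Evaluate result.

Step 1: sorted([8, 15, 12, 8]) = [8, 8, 12, 15].
Step 2: Create iterator and skip 3 elements.
Step 3: next() returns 15.
Therefore result = 15.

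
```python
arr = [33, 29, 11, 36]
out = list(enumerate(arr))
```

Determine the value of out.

Step 1: enumerate pairs each element with its index:
  (0, 33)
  (1, 29)
  (2, 11)
  (3, 36)
Therefore out = [(0, 33), (1, 29), (2, 11), (3, 36)].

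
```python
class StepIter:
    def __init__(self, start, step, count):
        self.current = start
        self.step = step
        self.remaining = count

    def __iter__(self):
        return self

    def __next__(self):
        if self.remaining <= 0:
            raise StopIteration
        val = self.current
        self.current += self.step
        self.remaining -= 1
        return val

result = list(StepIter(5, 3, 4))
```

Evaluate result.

Step 1: StepIter starts at 5, increments by 3, for 4 steps:
  Yield 5, then current += 3
  Yield 8, then current += 3
  Yield 11, then current += 3
  Yield 14, then current += 3
Therefore result = [5, 8, 11, 14].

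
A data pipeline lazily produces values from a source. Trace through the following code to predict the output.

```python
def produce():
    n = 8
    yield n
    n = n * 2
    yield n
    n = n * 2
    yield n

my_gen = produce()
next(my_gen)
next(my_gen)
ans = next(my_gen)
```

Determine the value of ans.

Step 1: Trace through generator execution:
  Yield 1: n starts at 8, yield 8
  Yield 2: n = 8 * 2 = 16, yield 16
  Yield 3: n = 16 * 2 = 32, yield 32
Step 2: First next() gets 8, second next() gets the second value, third next() yields 32.
Therefore ans = 32.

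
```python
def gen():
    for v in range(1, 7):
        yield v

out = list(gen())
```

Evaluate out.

Step 1: The generator yields each value from range(1, 7).
Step 2: list() consumes all yields: [1, 2, 3, 4, 5, 6].
Therefore out = [1, 2, 3, 4, 5, 6].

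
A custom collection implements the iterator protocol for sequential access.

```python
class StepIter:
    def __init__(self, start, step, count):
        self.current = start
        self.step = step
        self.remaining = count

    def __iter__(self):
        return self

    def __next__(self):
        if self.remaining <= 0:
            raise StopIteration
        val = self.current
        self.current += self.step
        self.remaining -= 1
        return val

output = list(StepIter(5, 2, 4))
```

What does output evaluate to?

Step 1: StepIter starts at 5, increments by 2, for 4 steps:
  Yield 5, then current += 2
  Yield 7, then current += 2
  Yield 9, then current += 2
  Yield 11, then current += 2
Therefore output = [5, 7, 9, 11].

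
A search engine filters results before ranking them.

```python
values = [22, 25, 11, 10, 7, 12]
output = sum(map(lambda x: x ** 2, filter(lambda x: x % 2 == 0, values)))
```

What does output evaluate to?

Step 1: Filter even numbers from [22, 25, 11, 10, 7, 12]: [22, 10, 12]
Step 2: Square each: [484, 100, 144]
Step 3: Sum = 728.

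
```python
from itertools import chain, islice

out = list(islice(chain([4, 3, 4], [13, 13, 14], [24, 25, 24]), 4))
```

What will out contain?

Step 1: chain([4, 3, 4], [13, 13, 14], [24, 25, 24]) = [4, 3, 4, 13, 13, 14, 24, 25, 24].
Step 2: islice takes first 4 elements: [4, 3, 4, 13].
Therefore out = [4, 3, 4, 13].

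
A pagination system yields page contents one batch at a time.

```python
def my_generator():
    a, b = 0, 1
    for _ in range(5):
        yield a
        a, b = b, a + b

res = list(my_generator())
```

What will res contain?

Step 1: Fibonacci-like sequence starting with a=0, b=1:
  Iteration 1: yield a=0, then a,b = 1,1
  Iteration 2: yield a=1, then a,b = 1,2
  Iteration 3: yield a=1, then a,b = 2,3
  Iteration 4: yield a=2, then a,b = 3,5
  Iteration 5: yield a=3, then a,b = 5,8
Therefore res = [0, 1, 1, 2, 3].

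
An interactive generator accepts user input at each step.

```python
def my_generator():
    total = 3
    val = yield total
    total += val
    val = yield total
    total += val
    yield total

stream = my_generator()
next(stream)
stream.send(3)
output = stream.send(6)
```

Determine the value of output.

Step 1: next() -> yield total=3.
Step 2: send(3) -> val=3, total = 3+3 = 6, yield 6.
Step 3: send(6) -> val=6, total = 6+6 = 12, yield 12.
Therefore output = 12.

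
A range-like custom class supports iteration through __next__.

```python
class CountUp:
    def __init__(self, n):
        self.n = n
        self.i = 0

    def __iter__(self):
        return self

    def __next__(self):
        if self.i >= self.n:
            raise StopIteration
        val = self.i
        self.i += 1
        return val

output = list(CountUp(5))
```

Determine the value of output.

Step 1: CountUp(5) creates an iterator counting 0 to 4.
Step 2: list() consumes all values: [0, 1, 2, 3, 4].
Therefore output = [0, 1, 2, 3, 4].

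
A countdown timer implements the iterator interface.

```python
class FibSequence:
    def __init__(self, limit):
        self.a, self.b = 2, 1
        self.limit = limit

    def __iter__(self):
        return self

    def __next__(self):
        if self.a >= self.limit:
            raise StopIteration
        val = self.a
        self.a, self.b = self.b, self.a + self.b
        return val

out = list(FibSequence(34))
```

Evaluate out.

Step 1: Fibonacci-like sequence (a=2, b=1) until >= 34:
  Yield 2, then a,b = 1,3
  Yield 1, then a,b = 3,4
  Yield 3, then a,b = 4,7
  Yield 4, then a,b = 7,11
  Yield 7, then a,b = 11,18
  Yield 11, then a,b = 18,29
  Yield 18, then a,b = 29,47
  Yield 29, then a,b = 47,76
Step 2: 47 >= 34, stop.
Therefore out = [2, 1, 3, 4, 7, 11, 18, 29].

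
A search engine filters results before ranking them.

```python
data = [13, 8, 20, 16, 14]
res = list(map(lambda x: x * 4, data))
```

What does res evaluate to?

Step 1: Apply lambda x: x * 4 to each element:
  13 -> 52
  8 -> 32
  20 -> 80
  16 -> 64
  14 -> 56
Therefore res = [52, 32, 80, 64, 56].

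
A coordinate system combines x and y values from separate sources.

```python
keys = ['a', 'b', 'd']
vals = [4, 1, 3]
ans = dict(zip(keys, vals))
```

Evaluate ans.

Step 1: zip pairs keys with values:
  'a' -> 4
  'b' -> 1
  'd' -> 3
Therefore ans = {'a': 4, 'b': 1, 'd': 3}.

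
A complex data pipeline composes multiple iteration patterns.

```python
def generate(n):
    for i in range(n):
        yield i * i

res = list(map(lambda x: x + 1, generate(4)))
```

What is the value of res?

Step 1: generate(4) yields squares: [0, 1, 4, 9].
Step 2: map adds 1 to each: [1, 2, 5, 10].
Therefore res = [1, 2, 5, 10].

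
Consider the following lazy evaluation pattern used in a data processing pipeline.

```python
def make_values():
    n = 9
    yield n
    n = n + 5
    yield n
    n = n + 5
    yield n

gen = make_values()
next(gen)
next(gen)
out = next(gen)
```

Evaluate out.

Step 1: Trace through generator execution:
  Yield 1: n starts at 9, yield 9
  Yield 2: n = 9 + 5 = 14, yield 14
  Yield 3: n = 14 + 5 = 19, yield 19
Step 2: First next() gets 9, second next() gets the second value, third next() yields 19.
Therefore out = 19.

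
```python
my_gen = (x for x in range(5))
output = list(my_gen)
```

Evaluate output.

Step 1: Generator expression iterates range(5): [0, 1, 2, 3, 4].
Step 2: list() collects all values.
Therefore output = [0, 1, 2, 3, 4].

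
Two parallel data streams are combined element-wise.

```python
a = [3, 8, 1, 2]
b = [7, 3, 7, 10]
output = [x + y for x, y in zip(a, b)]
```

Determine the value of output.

Step 1: Add corresponding elements:
  3 + 7 = 10
  8 + 3 = 11
  1 + 7 = 8
  2 + 10 = 12
Therefore output = [10, 11, 8, 12].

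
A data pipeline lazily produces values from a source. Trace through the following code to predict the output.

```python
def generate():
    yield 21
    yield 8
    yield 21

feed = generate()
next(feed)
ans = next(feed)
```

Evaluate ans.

Step 1: generate() creates a generator.
Step 2: next(feed) yields 21 (consumed and discarded).
Step 3: next(feed) yields 8, assigned to ans.
Therefore ans = 8.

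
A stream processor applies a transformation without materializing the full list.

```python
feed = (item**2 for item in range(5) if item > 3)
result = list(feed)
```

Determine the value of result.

Step 1: For range(5), keep item > 3, then square:
  item=0: 0 <= 3, excluded
  item=1: 1 <= 3, excluded
  item=2: 2 <= 3, excluded
  item=3: 3 <= 3, excluded
  item=4: 4 > 3, yield 4**2 = 16
Therefore result = [16].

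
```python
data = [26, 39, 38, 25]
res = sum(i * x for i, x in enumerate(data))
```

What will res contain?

Step 1: Compute i * x for each (i, x) in enumerate([26, 39, 38, 25]):
  i=0, x=26: 0*26 = 0
  i=1, x=39: 1*39 = 39
  i=2, x=38: 2*38 = 76
  i=3, x=25: 3*25 = 75
Step 2: sum = 0 + 39 + 76 + 75 = 190.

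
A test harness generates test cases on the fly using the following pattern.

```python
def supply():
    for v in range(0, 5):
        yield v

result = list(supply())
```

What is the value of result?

Step 1: The generator yields each value from range(0, 5).
Step 2: list() consumes all yields: [0, 1, 2, 3, 4].
Therefore result = [0, 1, 2, 3, 4].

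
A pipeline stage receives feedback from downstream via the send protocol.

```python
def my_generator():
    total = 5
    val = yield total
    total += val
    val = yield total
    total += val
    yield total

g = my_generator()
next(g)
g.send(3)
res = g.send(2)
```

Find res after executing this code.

Step 1: next() -> yield total=5.
Step 2: send(3) -> val=3, total = 5+3 = 8, yield 8.
Step 3: send(2) -> val=2, total = 8+2 = 10, yield 10.
Therefore res = 10.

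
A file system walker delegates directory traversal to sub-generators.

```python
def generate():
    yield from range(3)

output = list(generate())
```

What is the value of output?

Step 1: yield from delegates to the iterable, yielding each element.
Step 2: Collected values: [0, 1, 2].
Therefore output = [0, 1, 2].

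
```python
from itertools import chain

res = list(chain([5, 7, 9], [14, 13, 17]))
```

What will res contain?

Step 1: chain() concatenates iterables: [5, 7, 9] + [14, 13, 17].
Therefore res = [5, 7, 9, 14, 13, 17].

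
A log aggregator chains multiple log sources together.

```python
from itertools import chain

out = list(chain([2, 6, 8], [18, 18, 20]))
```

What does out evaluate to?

Step 1: chain() concatenates iterables: [2, 6, 8] + [18, 18, 20].
Therefore out = [2, 6, 8, 18, 18, 20].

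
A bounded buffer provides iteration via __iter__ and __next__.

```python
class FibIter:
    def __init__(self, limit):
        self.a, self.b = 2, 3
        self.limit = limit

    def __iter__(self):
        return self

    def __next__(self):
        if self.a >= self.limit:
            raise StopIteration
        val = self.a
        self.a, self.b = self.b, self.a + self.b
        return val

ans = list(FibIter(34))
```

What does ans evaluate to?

Step 1: Fibonacci-like sequence (a=2, b=3) until >= 34:
  Yield 2, then a,b = 3,5
  Yield 3, then a,b = 5,8
  Yield 5, then a,b = 8,13
  Yield 8, then a,b = 13,21
  Yield 13, then a,b = 21,34
  Yield 21, then a,b = 34,55
Step 2: 34 >= 34, stop.
Therefore ans = [2, 3, 5, 8, 13, 21].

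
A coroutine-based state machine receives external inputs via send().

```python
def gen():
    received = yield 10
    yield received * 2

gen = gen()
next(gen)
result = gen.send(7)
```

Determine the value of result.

Step 1: next(gen) advances to first yield, producing 10.
Step 2: send(7) resumes, received = 7.
Step 3: yield received * 2 = 7 * 2 = 14.
Therefore result = 14.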